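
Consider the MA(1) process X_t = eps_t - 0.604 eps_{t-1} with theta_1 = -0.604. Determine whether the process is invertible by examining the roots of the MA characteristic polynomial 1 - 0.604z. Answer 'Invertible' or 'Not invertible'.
\text{Invertible}

The MA(q) characteristic polynomial is P(z) = 1 - 0.604z.
Invertibility requires all roots to lie outside the unit circle, i.e. |z| > 1 for every root.
This is linear in z: 1 + (-0.604) z = 0  =>  z = -1/(-0.604) = 1.655629,  |z| = 1.655629.
Moduli of all roots: 1.6556.
All moduli strictly greater than 1? Yes.
Verdict: Invertible.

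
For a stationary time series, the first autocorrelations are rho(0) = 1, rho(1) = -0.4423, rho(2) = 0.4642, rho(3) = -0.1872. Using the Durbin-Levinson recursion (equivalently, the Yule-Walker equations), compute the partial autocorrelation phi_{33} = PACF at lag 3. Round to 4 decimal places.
\phi_{33} = 0.1361

The PACF at lag k is phi_{kk}, the last component of the solution
to the Yule-Walker system G_k phi = r_k where
  (G_k)_{ij} = rho(|i - j|), (r_k)_i = rho(i), i,j = 1..k.
Equivalently, Durbin-Levinson gives phi_{kk} iteratively:
  phi_{11} = rho(1)
  phi_{kk} = [rho(k) - sum_{j=1..k-1} phi_{k-1,j} rho(k-j)]
            / [1 - sum_{j=1..k-1} phi_{k-1,j} rho(j)],
  phi_{k,j} = phi_{k-1,j} - phi_{kk} phi_{k-1,k-j},  j = 1..k-1.
Step k = 1:
  phi_11 = rho(1) = -0.4423.
Step k = 2:
  phi_22 = [rho(2) - phi_11 rho(1)] / [1 - phi_11 rho(1)] = [0.4642 - (-0.4423)(-0.4423)] / [1 - (-0.4423)(-0.4423)]
         = 0.26857071 / 0.80437071 = 0.333889.
  Update: phi_21 = phi_11 - phi_22 phi_11 = -0.4423 - (0.333889)(-0.4423) = -0.294621.
Step k = 3:
  phi_33 = [rho(3) - phi_21 rho(2) - phi_22 rho(1)] / [1 - phi_21 rho(1) - phi_22 rho(2)]
    numerator   = -0.1872 - (-0.294621)(0.4642) - (0.333889)(-0.4423) = 0.09724218
    denominator = 1 - (-0.294621)(-0.4423) - (0.333889)(0.4642) = 0.71469784
  phi_33 = 0.09724218 / 0.71469784 = 0.1361.
Therefore phi_{33} = 0.1361.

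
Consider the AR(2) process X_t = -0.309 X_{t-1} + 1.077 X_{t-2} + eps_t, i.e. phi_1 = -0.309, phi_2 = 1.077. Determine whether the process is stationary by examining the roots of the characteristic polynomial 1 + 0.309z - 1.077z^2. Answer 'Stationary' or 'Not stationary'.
\text{Not stationary}

The AR(p) characteristic polynomial is P(z) = 1 + 0.309z - 1.077z^2.
Stationarity requires all roots to lie outside the unit circle, i.e. |z| > 1 for every root.
Set 1 + (0.309) z + (-1.077) z^2 = 0, i.e. a z^2 + b z + c = 0 with a = -1.077, b = 0.309, c = 1.
Discriminant D = b^2 - 4ac = (0.309)^2 - 4*(-1.077)*1 = 0.095481 - (-4.308) = 4.403481.
D >= 0, so the roots are real: z = (-b +/- sqrt(D)) / (2a) = (-0.309 +/- 2.098447) / (-2.154).
  z_1 = (-0.309 + 2.098447) / (-2.154) = -0.8308,   |z_1| = 0.8308.
  z_2 = (-0.309 - 2.098447) / (-2.154) = 1.1177,   |z_2| = 1.1177.
Moduli of all roots: 0.8308, 1.1177.
All moduli strictly greater than 1? No.
Verdict: Not stationary.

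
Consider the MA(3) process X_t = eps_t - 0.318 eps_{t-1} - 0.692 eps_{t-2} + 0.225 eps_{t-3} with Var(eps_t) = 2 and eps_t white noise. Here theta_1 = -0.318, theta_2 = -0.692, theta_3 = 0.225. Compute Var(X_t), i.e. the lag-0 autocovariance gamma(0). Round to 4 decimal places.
\gamma(0) = 3.2612

For an MA(q) process X_t = eps_t + sum_i theta_i eps_{t-i} with
Var(eps_t) = sigma^2, the variance is
  gamma(0) = sigma^2 * (1 + sum_i theta_i^2).
  sum_i theta_i^2 = (-0.318)^2 + (-0.692)^2 + (0.225)^2 = 0.101124 + 0.478864 + 0.050625 = 0.630613.
  gamma(0) = 2 * (1 + 0.630613) = 2 * 1.630613 = 3.261226, which rounds to 3.2612.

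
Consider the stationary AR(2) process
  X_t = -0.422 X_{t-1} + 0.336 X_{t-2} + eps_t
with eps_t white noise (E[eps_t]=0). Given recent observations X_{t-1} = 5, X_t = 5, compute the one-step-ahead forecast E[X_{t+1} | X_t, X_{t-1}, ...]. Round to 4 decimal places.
E[X_{t+1} \mid \mathcal F_t] = -0.4300

For an AR(p) model X_t = c + sum_i phi_i X_{t-i} + eps_t, the
one-step-ahead conditional mean is
  E[X_{t+1} | X_t, ...] = c + sum_i phi_i X_{t+1-i}.
Substitute known values:
  E[X_{t+1} | ...] = (-0.422) * (5) + (0.336) * (5)
                   = -0.4300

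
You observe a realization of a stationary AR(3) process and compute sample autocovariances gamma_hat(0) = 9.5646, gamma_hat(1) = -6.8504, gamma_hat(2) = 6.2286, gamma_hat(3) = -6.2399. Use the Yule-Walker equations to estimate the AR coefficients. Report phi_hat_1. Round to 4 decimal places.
\hat\phi_{1} = -0.4400

The Yule-Walker equations for an AR(p) process read, in matrix form,
  Gamma_p phi = r_p,   with   (Gamma_p)_{ij} = gamma(|i - j|),
                       (r_p)_i = gamma(i),   i,j = 1..p.
Substitute the sample gammas (Toeplitz matrix and right-hand side of size 3):
  Gamma_p = [[9.5646, -6.8504, 6.2286], [-6.8504, 9.5646, -6.8504], [6.2286, -6.8504, 9.5646]]
  r_p     = [-6.8504, 6.2286, -6.2399]
Written out (R1..R3):
  (R1) 9.5646 phi_1 - 6.8504 phi_2 + 6.2286 phi_3 = -6.8504
  (R2) -6.8504 phi_1 + 9.5646 phi_2 - 6.8504 phi_3 = 6.2286
  (R3) 6.2286 phi_1 - 6.8504 phi_2 + 9.5646 phi_3 = -6.2399
Gaussian elimination:
  R2 <- R2 - (-6.8504/9.5646) R1 = R2 - (-0.716224) R1:  4.658176 phi_2 - 2.389325 phi_3 = 1.322176
  R3 <- R3 - (6.2286/9.5646) R1 = R3 - (0.651214) R1:  -2.389325 phi_2 + 5.508449 phi_3 = -1.778825
  R3 <- R3 - (-2.389325/4.658176) R2 = R3 - (-0.512931) R2:  4.28289 phi_3 = -1.100639
Back-substitution:
  phi_hat_3 = -1.100639 / 4.28289 = -0.256985
  phi_hat_2 = (1.322176 - (-2.389325)(-0.256985)) / 4.658176 = 0.152024
  phi_hat_1 = (-6.8504 - (-6.8504)(0.152024) - (6.2286)(-0.256985)) / 9.5646 = -0.439989
So phi_hat = [-0.4400, 0.1520, -0.2570].
Therefore phi_hat_1 = -0.4400.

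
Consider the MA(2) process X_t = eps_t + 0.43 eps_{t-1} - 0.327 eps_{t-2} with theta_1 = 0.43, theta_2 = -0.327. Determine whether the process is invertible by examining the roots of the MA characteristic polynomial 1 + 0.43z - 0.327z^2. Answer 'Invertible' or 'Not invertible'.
\text{Invertible}

The MA(q) characteristic polynomial is P(z) = 1 + 0.43z - 0.327z^2.
Invertibility requires all roots to lie outside the unit circle, i.e. |z| > 1 for every root.
Set 1 + (0.43) z + (-0.327) z^2 = 0, i.e. a z^2 + b z + c = 0 with a = -0.327, b = 0.43, c = 1.
Discriminant D = b^2 - 4ac = (0.43)^2 - 4*(-0.327)*1 = 0.1849 - (-1.308) = 1.4929.
D >= 0, so the roots are real: z = (-b +/- sqrt(D)) / (2a) = (-0.43 +/- 1.221843) / (-0.654).
  z_1 = (-0.43 + 1.221843) / (-0.654) = -1.2108,   |z_1| = 1.2108.
  z_2 = (-0.43 - 1.221843) / (-0.654) = 2.5258,   |z_2| = 2.5258.
Moduli of all roots: 1.2108, 2.5258.
All moduli strictly greater than 1? Yes.
Verdict: Invertible.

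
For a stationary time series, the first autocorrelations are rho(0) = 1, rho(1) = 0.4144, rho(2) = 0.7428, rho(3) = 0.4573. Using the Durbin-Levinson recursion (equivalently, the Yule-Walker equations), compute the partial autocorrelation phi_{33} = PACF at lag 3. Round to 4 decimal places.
\phi_{33} = 0.1749

The PACF at lag k is phi_{kk}, the last component of the solution
to the Yule-Walker system G_k phi = r_k where
  (G_k)_{ij} = rho(|i - j|), (r_k)_i = rho(i), i,j = 1..k.
Equivalently, Durbin-Levinson gives phi_{kk} iteratively:
  phi_{11} = rho(1)
  phi_{kk} = [rho(k) - sum_{j=1..k-1} phi_{k-1,j} rho(k-j)]
            / [1 - sum_{j=1..k-1} phi_{k-1,j} rho(j)],
  phi_{k,j} = phi_{k-1,j} - phi_{kk} phi_{k-1,k-j},  j = 1..k-1.
Step k = 1:
  phi_11 = rho(1) = 0.4144.
Step k = 2:
  phi_22 = [rho(2) - phi_11 rho(1)] / [1 - phi_11 rho(1)] = [0.7428 - (0.4144)(0.4144)] / [1 - (0.4144)(0.4144)]
         = 0.57107264 / 0.82827264 = 0.689474.
  Update: phi_21 = phi_11 - phi_22 phi_11 = 0.4144 - (0.689474)(0.4144) = 0.128682.
Step k = 3:
  phi_33 = [rho(3) - phi_21 rho(2) - phi_22 rho(1)] / [1 - phi_21 rho(1) - phi_22 rho(2)]
    numerator   = 0.4573 - (0.128682)(0.7428) - (0.689474)(0.4144) = 0.07599698
    denominator = 1 - (0.128682)(0.4144) - (0.689474)(0.7428) = 0.43453277
  phi_33 = 0.07599698 / 0.43453277 = 0.1749.
Therefore phi_{33} = 0.1749.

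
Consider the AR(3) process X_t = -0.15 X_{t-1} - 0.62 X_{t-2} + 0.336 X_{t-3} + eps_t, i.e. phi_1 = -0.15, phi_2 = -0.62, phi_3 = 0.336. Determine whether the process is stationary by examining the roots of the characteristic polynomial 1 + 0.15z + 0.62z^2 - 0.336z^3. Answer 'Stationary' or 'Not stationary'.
\text{Stationary}

The AR(p) characteristic polynomial is P(z) = 1 + 0.15z + 0.62z^2 - 0.336z^3.
Stationarity requires all roots to lie outside the unit circle, i.e. |z| > 1 for every root.
Degree 3: look for a simple real root z0 first, then factor out (1 - z/z0) and solve the remaining quadratic.
Testing z0 = 2.5: P(2.5) = 1 + (0.15)(2.5) + (0.62)(2.5)^2 + (-0.336)(2.5)^3
  = 1 + (0.375) + (3.875) + (-5.25) = 0.  So z_0 = 2.5 is a root, |z_0| = 2.5.
Divide out the factor (1 - 0.4 z) = (1 - z/z0) (since 1/z0 = 0.4):
  P(z) = (1 - 0.4 z)(1 + (0.55) z + (0.84) z^2)
  [check: z-coef 0.55 - (0.4) = 0.15; z^2-coef 0.84 - (0.4)(0.55) = 0.62; z^3-coef -(0.4)(0.84) = -0.336.]
Remaining roots from the quadratic factor 1 + (0.55) z + (0.84) z^2:
  Set 1 + (0.55) z + (0.84) z^2 = 0, i.e. a z^2 + b z + c = 0 with a = 0.84, b = 0.55, c = 1.
  Discriminant D = b^2 - 4ac = (0.55)^2 - 4*(0.84)*1 = 0.3025 - (3.36) = -3.0575.
  D < 0, so the roots are the complex-conjugate pair z = (-b +/- i sqrt(-D)) / (2a) = -0.3274 +/- 1.0408i.
  For a conjugate pair |z|^2 = z * conj(z) = (product of roots) = c/a = 1/(0.84) = 1.190476, so |z| = sqrt(1.190476) = 1.0911 for both roots.
Moduli of all roots: 2.5000, 1.0911, 1.0911.
All moduli strictly greater than 1? Yes.
Verdict: Stationary.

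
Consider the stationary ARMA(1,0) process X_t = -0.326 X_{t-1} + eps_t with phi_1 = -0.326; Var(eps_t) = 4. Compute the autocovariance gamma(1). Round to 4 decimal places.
\gamma(1) = -1.4591

Multiply the model equation by X_{t-k} and take expectations. With theta_0 = psi_0 = 1 and psi_j the MA(infinity) weights, this gives
  gamma(k) - sum_i phi_i gamma(k-i) = c_k,
  c_k = sigma^2 * sum_{j=k..q} theta_j psi_{j-k}   (c_k = 0 for k > q),
using gamma(-m) = gamma(m).
Pure AR (q = 0): c_0 = sigma^2 = 4, c_k = 0 for k >= 1.
Equations for k = 0 and k = 1 (AR order 1):
  gamma(0) = phi_1 gamma(1) + c_0
  gamma(1) = phi_1 gamma(0) + c_1
Substituting the second into the first: gamma(0) (1 - phi_1^2) = c_0 + phi_1 c_1, so
  gamma(0) = c_0 / (1 - phi_1^2) = 4 / (1 - (-0.326)^2) = 4 / 0.893724 = 4.475655.
  gamma(1) = phi_1 gamma(0) = (-0.326)(4.475655) = -1.459063.
Therefore gamma(1) = -1.4591 (to 4 decimal places).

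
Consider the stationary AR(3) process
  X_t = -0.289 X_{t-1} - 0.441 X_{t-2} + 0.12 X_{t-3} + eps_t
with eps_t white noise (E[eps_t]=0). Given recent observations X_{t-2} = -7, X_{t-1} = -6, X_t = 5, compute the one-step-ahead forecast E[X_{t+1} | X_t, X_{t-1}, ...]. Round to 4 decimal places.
E[X_{t+1} \mid \mathcal F_t] = 0.3610

For an AR(p) model X_t = c + sum_i phi_i X_{t-i} + eps_t, the
one-step-ahead conditional mean is
  E[X_{t+1} | X_t, ...] = c + sum_i phi_i X_{t+1-i}.
Substitute known values:
  E[X_{t+1} | ...] = (-0.289) * (5) + (-0.441) * (-6) + (0.12) * (-7)
                   = 0.3610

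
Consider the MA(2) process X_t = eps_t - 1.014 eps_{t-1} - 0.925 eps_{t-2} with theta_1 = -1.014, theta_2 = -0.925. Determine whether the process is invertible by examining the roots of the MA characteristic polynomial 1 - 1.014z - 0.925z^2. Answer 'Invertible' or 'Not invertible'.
\text{Not invertible}

The MA(q) characteristic polynomial is P(z) = 1 - 1.014z - 0.925z^2.
Invertibility requires all roots to lie outside the unit circle, i.e. |z| > 1 for every root.
Set 1 + (-1.014) z + (-0.925) z^2 = 0, i.e. a z^2 + b z + c = 0 with a = -0.925, b = -1.014, c = 1.
Discriminant D = b^2 - 4ac = (-1.014)^2 - 4*(-0.925)*1 = 1.028196 - (-3.7) = 4.728196.
D >= 0, so the roots are real: z = (-b +/- sqrt(D)) / (2a) = (1.014 +/- 2.174442) / (-1.85).
  z_1 = (1.014 + 2.174442) / (-1.85) = -1.7235,   |z_1| = 1.7235.
  z_2 = (1.014 - 2.174442) / (-1.85) = 0.6273,   |z_2| = 0.6273.
Moduli of all roots: 1.7235, 0.6273.
All moduli strictly greater than 1? No.
Verdict: Not invertible.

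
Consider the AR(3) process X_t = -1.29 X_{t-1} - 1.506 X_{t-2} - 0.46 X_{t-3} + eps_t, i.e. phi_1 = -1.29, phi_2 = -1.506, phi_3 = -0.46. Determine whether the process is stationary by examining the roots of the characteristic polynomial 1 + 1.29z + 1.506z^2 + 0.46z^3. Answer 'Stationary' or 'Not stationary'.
\text{Not stationary}

The AR(p) characteristic polynomial is P(z) = 1 + 1.29z + 1.506z^2 + 0.46z^3.
Stationarity requires all roots to lie outside the unit circle, i.e. |z| > 1 for every root.
Degree 3: look for a simple real root z0 first, then factor out (1 - z/z0) and solve the remaining quadratic.
Testing z0 = -2.5: P(-2.5) = 1 + (1.29)(-2.5) + (1.506)(-2.5)^2 + (0.46)(-2.5)^3
  = 1 + (-3.225) + (9.4125) + (-7.1875) = 0.  So z_0 = -2.5 is a root, |z_0| = 2.5.
Divide out the factor (1 + 0.4 z) = (1 - z/z0) (since 1/z0 = -0.4):
  P(z) = (1 + 0.4 z)(1 + (0.89) z + (1.15) z^2)
  [check: z-coef 0.89 - (-0.4) = 1.29; z^2-coef 1.15 - (-0.4)(0.89) = 1.506; z^3-coef -(-0.4)(1.15) = 0.46.]
Remaining roots from the quadratic factor 1 + (0.89) z + (1.15) z^2:
  Set 1 + (0.89) z + (1.15) z^2 = 0, i.e. a z^2 + b z + c = 0 with a = 1.15, b = 0.89, c = 1.
  Discriminant D = b^2 - 4ac = (0.89)^2 - 4*(1.15)*1 = 0.7921 - (4.6) = -3.8079.
  D < 0, so the roots are the complex-conjugate pair z = (-b +/- i sqrt(-D)) / (2a) = -0.387 +/- 0.8484i.
  For a conjugate pair |z|^2 = z * conj(z) = (product of roots) = c/a = 1/(1.15) = 0.869565, so |z| = sqrt(0.869565) = 0.9325 for both roots.
Moduli of all roots: 2.5000, 0.9325, 0.9325.
All moduli strictly greater than 1? No.
Verdict: Not stationary.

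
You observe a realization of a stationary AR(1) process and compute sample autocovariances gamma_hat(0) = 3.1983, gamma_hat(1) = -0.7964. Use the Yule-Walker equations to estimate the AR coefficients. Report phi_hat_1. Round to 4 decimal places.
\hat\phi_{1} = -0.2490

The Yule-Walker equations for an AR(p) process read, in matrix form,
  Gamma_p phi = r_p,   with   (Gamma_p)_{ij} = gamma(|i - j|),
                       (r_p)_i = gamma(i),   i,j = 1..p.
Substitute the sample gammas (Toeplitz matrix and right-hand side of size 1):
  Gamma_p = [[3.1983]]
  r_p     = [-0.7964]
With p = 1 this is the single equation gamma(0) phi_1 = gamma(1):
  phi_hat_1 = gamma(1) / gamma(0) = -0.7964 / 3.1983 = -0.2490.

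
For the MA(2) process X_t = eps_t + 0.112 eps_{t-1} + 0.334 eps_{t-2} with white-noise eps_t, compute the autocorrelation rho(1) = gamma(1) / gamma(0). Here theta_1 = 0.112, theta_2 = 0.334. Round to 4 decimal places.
\rho(1) = 0.1329

For an MA(q) process with theta_0 = 1, the autocovariance is
  gamma(k) = sigma^2 * sum_{i=0..q-k} theta_i * theta_{i+k},
and rho(k) = gamma(k) / gamma(0). Sigma^2 cancels.
  numerator   = (1)*(0.112) + (0.112)*(0.334) = 0.149408.
  denominator = (1)^2 + (0.112)^2 + (0.334)^2 = 1.1241.
  rho(1) = 0.149408 / 1.1241 = 0.1329.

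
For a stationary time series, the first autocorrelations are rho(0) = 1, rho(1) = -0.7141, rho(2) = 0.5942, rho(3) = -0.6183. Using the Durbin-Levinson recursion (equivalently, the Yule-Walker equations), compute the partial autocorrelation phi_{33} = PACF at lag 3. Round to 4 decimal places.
\phi_{33} = -0.3031

The PACF at lag k is phi_{kk}, the last component of the solution
to the Yule-Walker system G_k phi = r_k where
  (G_k)_{ij} = rho(|i - j|), (r_k)_i = rho(i), i,j = 1..k.
Equivalently, Durbin-Levinson gives phi_{kk} iteratively:
  phi_{11} = rho(1)
  phi_{kk} = [rho(k) - sum_{j=1..k-1} phi_{k-1,j} rho(k-j)]
            / [1 - sum_{j=1..k-1} phi_{k-1,j} rho(j)],
  phi_{k,j} = phi_{k-1,j} - phi_{kk} phi_{k-1,k-j},  j = 1..k-1.
Step k = 1:
  phi_11 = rho(1) = -0.7141.
Step k = 2:
  phi_22 = [rho(2) - phi_11 rho(1)] / [1 - phi_11 rho(1)] = [0.5942 - (-0.7141)(-0.7141)] / [1 - (-0.7141)(-0.7141)]
         = 0.08426119 / 0.49006119 = 0.17194.
  Update: phi_21 = phi_11 - phi_22 phi_11 = -0.7141 - (0.17194)(-0.7141) = -0.591318.
Step k = 3:
  phi_33 = [rho(3) - phi_21 rho(2) - phi_22 rho(1)] / [1 - phi_21 rho(1) - phi_22 rho(2)]
    numerator   = -0.6183 - (-0.591318)(0.5942) - (0.17194)(-0.7141) = -0.14415666
    denominator = 1 - (-0.591318)(-0.7141) - (0.17194)(0.5942) = 0.47557331
  phi_33 = -0.14415666 / 0.47557331 = -0.3031.
Therefore phi_{33} = -0.3031.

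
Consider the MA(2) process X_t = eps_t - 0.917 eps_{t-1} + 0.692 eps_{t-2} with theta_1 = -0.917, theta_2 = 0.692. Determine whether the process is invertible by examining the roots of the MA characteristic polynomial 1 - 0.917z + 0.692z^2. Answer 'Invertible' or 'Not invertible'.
\text{Invertible}

The MA(q) characteristic polynomial is P(z) = 1 - 0.917z + 0.692z^2.
Invertibility requires all roots to lie outside the unit circle, i.e. |z| > 1 for every root.
Set 1 + (-0.917) z + (0.692) z^2 = 0, i.e. a z^2 + b z + c = 0 with a = 0.692, b = -0.917, c = 1.
Discriminant D = b^2 - 4ac = (-0.917)^2 - 4*(0.692)*1 = 0.840889 - (2.768) = -1.927111.
D < 0, so the roots are the complex-conjugate pair z = (-b +/- i sqrt(-D)) / (2a) = 0.6626 +/- 1.003i.
For a conjugate pair |z|^2 = z * conj(z) = (product of roots) = c/a = 1/(0.692) = 1.445087, so |z| = sqrt(1.445087) = 1.2021 for both roots.
Moduli of all roots: 1.2021, 1.2021.
All moduli strictly greater than 1? Yes.
Verdict: Invertible.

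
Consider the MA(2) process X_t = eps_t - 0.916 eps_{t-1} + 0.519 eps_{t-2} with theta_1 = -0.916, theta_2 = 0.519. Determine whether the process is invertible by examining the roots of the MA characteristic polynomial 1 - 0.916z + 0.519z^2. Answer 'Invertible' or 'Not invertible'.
\text{Invertible}

The MA(q) characteristic polynomial is P(z) = 1 - 0.916z + 0.519z^2.
Invertibility requires all roots to lie outside the unit circle, i.e. |z| > 1 for every root.
Set 1 + (-0.916) z + (0.519) z^2 = 0, i.e. a z^2 + b z + c = 0 with a = 0.519, b = -0.916, c = 1.
Discriminant D = b^2 - 4ac = (-0.916)^2 - 4*(0.519)*1 = 0.839056 - (2.076) = -1.236944.
D < 0, so the roots are the complex-conjugate pair z = (-b +/- i sqrt(-D)) / (2a) = 0.8825 +/- 1.0715i.
For a conjugate pair |z|^2 = z * conj(z) = (product of roots) = c/a = 1/(0.519) = 1.926782, so |z| = sqrt(1.926782) = 1.3881 for both roots.
Moduli of all roots: 1.3881, 1.3881.
All moduli strictly greater than 1? Yes.
Verdict: Invertible.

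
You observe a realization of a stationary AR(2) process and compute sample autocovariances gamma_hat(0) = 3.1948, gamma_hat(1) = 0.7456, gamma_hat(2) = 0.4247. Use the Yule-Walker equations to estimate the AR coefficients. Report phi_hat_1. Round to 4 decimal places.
\hat\phi_{1} = 0.2140

The Yule-Walker equations for an AR(p) process read, in matrix form,
  Gamma_p phi = r_p,   with   (Gamma_p)_{ij} = gamma(|i - j|),
                       (r_p)_i = gamma(i),   i,j = 1..p.
Substitute the sample gammas (Toeplitz matrix and right-hand side of size 2):
  Gamma_p = [[3.1948, 0.7456], [0.7456, 3.1948]]
  r_p     = [0.7456, 0.4247]
Written out:
  3.1948 phi_1 + 0.7456 phi_2 = 0.7456
  0.7456 phi_1 + 3.1948 phi_2 = 0.4247
Solve by Cramer's rule:
  det = gamma(0)^2 - gamma(1)^2 = (3.1948)^2 - (0.7456)^2 = 10.20674704 - 0.55591936 = 9.65082768
  phi_hat_1 = [gamma(1) gamma(0) - gamma(1) gamma(2)] / det = [(0.7456)(3.1948) - (0.7456)(0.4247)] / 9.65082768 = 2.06538656 / 9.65082768 = 0.214
  phi_hat_2 = [gamma(0) gamma(2) - gamma(1)^2] / det = [(3.1948)(0.4247) - (0.7456)^2] / 9.65082768 = 0.8009122 / 9.65082768 = 0.083
So phi_hat = [0.2140, 0.0830].
Therefore phi_hat_1 = 0.2140.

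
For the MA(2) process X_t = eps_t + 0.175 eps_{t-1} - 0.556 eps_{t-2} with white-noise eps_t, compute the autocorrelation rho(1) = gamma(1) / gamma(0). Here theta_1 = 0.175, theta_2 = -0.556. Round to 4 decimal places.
\rho(1) = 0.0580

For an MA(q) process with theta_0 = 1, the autocovariance is
  gamma(k) = sigma^2 * sum_{i=0..q-k} theta_i * theta_{i+k},
and rho(k) = gamma(k) / gamma(0). Sigma^2 cancels.
  numerator   = (1)*(0.175) + (0.175)*(-0.556) = 0.0777.
  denominator = (1)^2 + (0.175)^2 + (-0.556)^2 = 1.339761.
  rho(1) = 0.0777 / 1.339761 = 0.0580.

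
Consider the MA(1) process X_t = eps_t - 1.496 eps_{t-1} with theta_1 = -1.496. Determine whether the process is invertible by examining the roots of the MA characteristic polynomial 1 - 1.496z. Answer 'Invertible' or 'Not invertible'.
\text{Not invertible}

The MA(q) characteristic polynomial is P(z) = 1 - 1.496z.
Invertibility requires all roots to lie outside the unit circle, i.e. |z| > 1 for every root.
This is linear in z: 1 + (-1.496) z = 0  =>  z = -1/(-1.496) = 0.668449,  |z| = 0.668449.
Moduli of all roots: 0.6684.
All moduli strictly greater than 1? No.
Verdict: Not invertible.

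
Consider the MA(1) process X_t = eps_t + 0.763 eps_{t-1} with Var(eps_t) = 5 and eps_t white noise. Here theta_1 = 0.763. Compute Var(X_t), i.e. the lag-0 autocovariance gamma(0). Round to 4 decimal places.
\gamma(0) = 7.9108

For an MA(q) process X_t = eps_t + sum_i theta_i eps_{t-i} with
Var(eps_t) = sigma^2, the variance is
  gamma(0) = sigma^2 * (1 + sum_i theta_i^2).
  sum_i theta_i^2 = (0.763)^2 = 0.582169.
  gamma(0) = 5 * (1 + 0.582169) = 5 * 1.582169 = 7.910845, which rounds to 7.9108.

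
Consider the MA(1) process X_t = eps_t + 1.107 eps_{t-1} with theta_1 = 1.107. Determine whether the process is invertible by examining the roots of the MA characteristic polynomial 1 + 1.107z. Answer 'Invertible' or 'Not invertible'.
\text{Not invertible}

The MA(q) characteristic polynomial is P(z) = 1 + 1.107z.
Invertibility requires all roots to lie outside the unit circle, i.e. |z| > 1 for every root.
This is linear in z: 1 + (1.107) z = 0  =>  z = -1/(1.107) = -0.903342,  |z| = 0.903342.
Moduli of all roots: 0.9033.
All moduli strictly greater than 1? No.
Verdict: Not invertible.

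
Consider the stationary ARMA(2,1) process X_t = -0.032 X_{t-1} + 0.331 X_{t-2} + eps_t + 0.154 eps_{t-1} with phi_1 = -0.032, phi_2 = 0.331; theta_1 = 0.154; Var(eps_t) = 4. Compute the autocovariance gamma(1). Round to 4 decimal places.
\gamma(1) = 0.7035

Multiply the model equation by X_{t-k} and take expectations. With theta_0 = psi_0 = 1 and psi_j the MA(infinity) weights, this gives
  gamma(k) - sum_i phi_i gamma(k-i) = c_k,
  c_k = sigma^2 * sum_{j=k..q} theta_j psi_{j-k}   (c_k = 0 for k > q),
using gamma(-m) = gamma(m).
psi-weights needed (psi_j = theta_j + sum_i phi_i psi_{j-i}):
  psi_1 = theta_1 + phi_1 = 0.154 + (-0.032) = 0.122
Right-hand sides:
  c_0 = sigma^2 (1 + theta_1 psi_1) = 4 * (1 + (0.154)(0.122)) = 4 * 1.018788 = 4.075152
  c_1 = sigma^2 theta_1 = 4 * (0.154) = 0.616
  c_2 = 0
Equations for k = 0, 1, 2 (AR order 2, c_2 = 0):
  (E0) gamma(0) = phi_1 gamma(1) + phi_2 gamma(2) + c_0
  (E1) gamma(1) = phi_1 gamma(0) + phi_2 gamma(1) + c_1
  (E2) gamma(2) = phi_1 gamma(1) + phi_2 gamma(0)
From (E1): gamma(1) = A gamma(0) + B with
  A = phi_1 / (1 - phi_2) = -0.032 / 0.669 = -0.047833,   B = c_1 / (1 - phi_2) = 0.616 / 0.669 = 0.920777.
Insert (E2) into (E0): gamma(0) (1 - phi_2^2) = phi_1 (1 + phi_2) gamma(1) + c_0.
  phi_1 (1 + phi_2) = (-0.032)(1.331) = -0.042592,   1 - phi_2^2 = 0.890439.
Replace gamma(1) by A gamma(0) + B and collect gamma(0):
  gamma(0) [0.890439 - (-0.042592)(-0.047833)] = (-0.042592)(0.920777) + 4.075152
  gamma(0) * 0.888402 = 4.035934
  gamma(0) = 4.035934 / 0.888402 = 4.542916.
  gamma(1) = A gamma(0) + B = (-0.047833)(4.542916) + (0.920777) = 0.703478.
Therefore gamma(1) = 0.7035 (to 4 decimal places).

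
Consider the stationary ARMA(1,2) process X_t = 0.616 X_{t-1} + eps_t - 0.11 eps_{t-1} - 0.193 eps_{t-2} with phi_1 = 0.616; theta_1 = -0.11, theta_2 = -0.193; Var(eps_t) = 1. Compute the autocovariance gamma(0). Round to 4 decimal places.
\gamma(0) = 1.2787

Multiply the model equation by X_{t-k} and take expectations. With theta_0 = psi_0 = 1 and psi_j the MA(infinity) weights, this gives
  gamma(k) - sum_i phi_i gamma(k-i) = c_k,
  c_k = sigma^2 * sum_{j=k..q} theta_j psi_{j-k}   (c_k = 0 for k > q),
using gamma(-m) = gamma(m).
psi-weights needed (psi_j = theta_j + sum_i phi_i psi_{j-i}):
  psi_1 = theta_1 + phi_1 = -0.11 + (0.616) = 0.506
  psi_2 = theta_2 + phi_1 psi_1 = -0.193 + (0.616)(0.506) = 0.118696
Right-hand sides:
  c_0 = sigma^2 (1 + theta_1 psi_1 + theta_2 psi_2) = 1 * (1 + (-0.11)(0.506) + (-0.193)(0.118696)) = 1 * 0.921432 = 0.921432
  c_1 = sigma^2 (theta_1 + theta_2 psi_1) = 1 * (-0.11 + (-0.193)(0.506)) = -0.207658
  c_2 = sigma^2 theta_2 = 1 * (-0.193) = -0.193
Equations for k = 0 and k = 1 (AR order 1):
  gamma(0) = phi_1 gamma(1) + c_0
  gamma(1) = phi_1 gamma(0) + c_1
Substituting the second into the first: gamma(0) (1 - phi_1^2) = c_0 + phi_1 c_1, so
  gamma(0) = (c_0 + phi_1 c_1) / (1 - phi_1^2) = (0.921432 + (0.616)(-0.207658)) / (1 - (0.616)^2) = 0.793514 / 0.620544 = 1.27874.
Therefore gamma(0) = 1.2787 (to 4 decimal places).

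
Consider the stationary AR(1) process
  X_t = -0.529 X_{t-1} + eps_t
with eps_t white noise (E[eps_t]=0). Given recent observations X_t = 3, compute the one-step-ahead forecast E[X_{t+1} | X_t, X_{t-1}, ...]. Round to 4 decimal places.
E[X_{t+1} \mid \mathcal F_t] = -1.5870

For an AR(p) model X_t = c + sum_i phi_i X_{t-i} + eps_t, the
one-step-ahead conditional mean is
  E[X_{t+1} | X_t, ...] = c + sum_i phi_i X_{t+1-i}.
Substitute known values:
  E[X_{t+1} | ...] = (-0.529) * (3)
                   = -1.5870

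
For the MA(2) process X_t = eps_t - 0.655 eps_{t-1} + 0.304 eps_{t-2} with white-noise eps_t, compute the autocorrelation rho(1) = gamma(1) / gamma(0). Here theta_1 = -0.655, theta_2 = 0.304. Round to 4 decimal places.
\rho(1) = -0.5614

For an MA(q) process with theta_0 = 1, the autocovariance is
  gamma(k) = sigma^2 * sum_{i=0..q-k} theta_i * theta_{i+k},
and rho(k) = gamma(k) / gamma(0). Sigma^2 cancels.
  numerator   = (1)*(-0.655) + (-0.655)*(0.304) = -0.85412.
  denominator = (1)^2 + (-0.655)^2 + (0.304)^2 = 1.521441.
  rho(1) = -0.85412 / 1.521441 = -0.5614.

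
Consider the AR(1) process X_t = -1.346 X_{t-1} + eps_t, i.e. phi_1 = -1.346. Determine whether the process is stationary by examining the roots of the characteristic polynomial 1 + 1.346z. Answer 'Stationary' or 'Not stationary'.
\text{Not stationary}

The AR(p) characteristic polynomial is P(z) = 1 + 1.346z.
Stationarity requires all roots to lie outside the unit circle, i.e. |z| > 1 for every root.
This is linear in z: 1 + (1.346) z = 0  =>  z = -1/(1.346) = -0.742942,  |z| = 0.742942.
Moduli of all roots: 0.7429.
All moduli strictly greater than 1? No.
Verdict: Not stationary.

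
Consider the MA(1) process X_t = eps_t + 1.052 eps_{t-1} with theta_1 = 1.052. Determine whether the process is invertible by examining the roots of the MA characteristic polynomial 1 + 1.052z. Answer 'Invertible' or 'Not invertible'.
\text{Not invertible}

The MA(q) characteristic polynomial is P(z) = 1 + 1.052z.
Invertibility requires all roots to lie outside the unit circle, i.e. |z| > 1 for every root.
This is linear in z: 1 + (1.052) z = 0  =>  z = -1/(1.052) = -0.95057,  |z| = 0.95057.
Moduli of all roots: 0.9506.
All moduli strictly greater than 1? No.
Verdict: Not invertible.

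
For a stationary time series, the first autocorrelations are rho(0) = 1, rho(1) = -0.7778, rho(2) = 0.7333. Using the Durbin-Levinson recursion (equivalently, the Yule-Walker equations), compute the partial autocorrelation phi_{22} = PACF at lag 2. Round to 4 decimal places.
\phi_{22} = 0.3249

The PACF at lag k is phi_{kk}, the last component of the solution
to the Yule-Walker system G_k phi = r_k where
  (G_k)_{ij} = rho(|i - j|), (r_k)_i = rho(i), i,j = 1..k.
Equivalently, Durbin-Levinson gives phi_{kk} iteratively:
  phi_{11} = rho(1)
  phi_{kk} = [rho(k) - sum_{j=1..k-1} phi_{k-1,j} rho(k-j)]
            / [1 - sum_{j=1..k-1} phi_{k-1,j} rho(j)],
  phi_{k,j} = phi_{k-1,j} - phi_{kk} phi_{k-1,k-j},  j = 1..k-1.
Step k = 1:
  phi_11 = rho(1) = -0.7778.
Step k = 2:
  phi_22 = [rho(2) - phi_11 rho(1)] / [1 - phi_11 rho(1)] = [0.7333 - (-0.7778)(-0.7778)] / [1 - (-0.7778)(-0.7778)]
         = 0.12832716 / 0.39502716 = 0.3249.
Therefore phi_{22} = 0.3249.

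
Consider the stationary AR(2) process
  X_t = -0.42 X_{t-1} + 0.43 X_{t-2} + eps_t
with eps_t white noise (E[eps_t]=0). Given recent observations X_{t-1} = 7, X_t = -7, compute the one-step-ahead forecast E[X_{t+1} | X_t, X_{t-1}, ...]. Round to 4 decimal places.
E[X_{t+1} \mid \mathcal F_t] = 5.9500

For an AR(p) model X_t = c + sum_i phi_i X_{t-i} + eps_t, the
one-step-ahead conditional mean is
  E[X_{t+1} | X_t, ...] = c + sum_i phi_i X_{t+1-i}.
Substitute known values:
  E[X_{t+1} | ...] = (-0.42) * (-7) + (0.43) * (7)
                   = 5.9500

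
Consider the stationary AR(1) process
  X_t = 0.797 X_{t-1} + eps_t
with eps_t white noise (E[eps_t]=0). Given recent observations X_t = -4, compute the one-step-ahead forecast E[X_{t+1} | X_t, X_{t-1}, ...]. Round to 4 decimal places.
E[X_{t+1} \mid \mathcal F_t] = -3.1880

For an AR(p) model X_t = c + sum_i phi_i X_{t-i} + eps_t, the
one-step-ahead conditional mean is
  E[X_{t+1} | X_t, ...] = c + sum_i phi_i X_{t+1-i}.
Substitute known values:
  E[X_{t+1} | ...] = (0.797) * (-4)
                   = -3.1880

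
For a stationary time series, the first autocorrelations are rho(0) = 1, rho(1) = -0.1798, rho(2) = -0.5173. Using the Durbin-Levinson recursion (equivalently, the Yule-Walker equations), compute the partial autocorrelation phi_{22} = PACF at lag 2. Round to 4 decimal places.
\phi_{22} = -0.5680

The PACF at lag k is phi_{kk}, the last component of the solution
to the Yule-Walker system G_k phi = r_k where
  (G_k)_{ij} = rho(|i - j|), (r_k)_i = rho(i), i,j = 1..k.
Equivalently, Durbin-Levinson gives phi_{kk} iteratively:
  phi_{11} = rho(1)
  phi_{kk} = [rho(k) - sum_{j=1..k-1} phi_{k-1,j} rho(k-j)]
            / [1 - sum_{j=1..k-1} phi_{k-1,j} rho(j)],
  phi_{k,j} = phi_{k-1,j} - phi_{kk} phi_{k-1,k-j},  j = 1..k-1.
Step k = 1:
  phi_11 = rho(1) = -0.1798.
Step k = 2:
  phi_22 = [rho(2) - phi_11 rho(1)] / [1 - phi_11 rho(1)] = [-0.5173 - (-0.1798)(-0.1798)] / [1 - (-0.1798)(-0.1798)]
         = -0.54962804 / 0.96767196 = -0.568.
Therefore phi_{22} = -0.5680.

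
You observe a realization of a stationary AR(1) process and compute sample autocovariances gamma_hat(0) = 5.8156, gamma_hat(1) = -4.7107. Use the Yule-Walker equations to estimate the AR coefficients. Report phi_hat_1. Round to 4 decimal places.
\hat\phi_{1} = -0.8100

The Yule-Walker equations for an AR(p) process read, in matrix form,
  Gamma_p phi = r_p,   with   (Gamma_p)_{ij} = gamma(|i - j|),
                       (r_p)_i = gamma(i),   i,j = 1..p.
Substitute the sample gammas (Toeplitz matrix and right-hand side of size 1):
  Gamma_p = [[5.8156]]
  r_p     = [-4.7107]
With p = 1 this is the single equation gamma(0) phi_1 = gamma(1):
  phi_hat_1 = gamma(1) / gamma(0) = -4.7107 / 5.8156 = -0.8100.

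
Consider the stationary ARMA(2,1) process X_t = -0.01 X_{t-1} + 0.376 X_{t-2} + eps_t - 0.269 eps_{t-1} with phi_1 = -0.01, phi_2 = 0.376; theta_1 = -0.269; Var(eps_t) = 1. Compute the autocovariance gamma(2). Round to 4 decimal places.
\gamma(2) = 0.4780

Multiply the model equation by X_{t-k} and take expectations. With theta_0 = psi_0 = 1 and psi_j the MA(infinity) weights, this gives
  gamma(k) - sum_i phi_i gamma(k-i) = c_k,
  c_k = sigma^2 * sum_{j=k..q} theta_j psi_{j-k}   (c_k = 0 for k > q),
using gamma(-m) = gamma(m).
psi-weights needed (psi_j = theta_j + sum_i phi_i psi_{j-i}):
  psi_1 = theta_1 + phi_1 = -0.269 + (-0.01) = -0.279
Right-hand sides:
  c_0 = sigma^2 (1 + theta_1 psi_1) = 1 * (1 + (-0.269)(-0.279)) = 1 * 1.075051 = 1.075051
  c_1 = sigma^2 theta_1 = 1 * (-0.269) = -0.269
  c_2 = 0
Equations for k = 0, 1, 2 (AR order 2, c_2 = 0):
  (E0) gamma(0) = phi_1 gamma(1) + phi_2 gamma(2) + c_0
  (E1) gamma(1) = phi_1 gamma(0) + phi_2 gamma(1) + c_1
  (E2) gamma(2) = phi_1 gamma(1) + phi_2 gamma(0)
From (E1): gamma(1) = A gamma(0) + B with
  A = phi_1 / (1 - phi_2) = -0.01 / 0.624 = -0.016026,   B = c_1 / (1 - phi_2) = -0.269 / 0.624 = -0.43109.
Insert (E2) into (E0): gamma(0) (1 - phi_2^2) = phi_1 (1 + phi_2) gamma(1) + c_0.
  phi_1 (1 + phi_2) = (-0.01)(1.376) = -0.01376,   1 - phi_2^2 = 0.858624.
Replace gamma(1) by A gamma(0) + B and collect gamma(0):
  gamma(0) [0.858624 - (-0.01376)(-0.016026)] = (-0.01376)(-0.43109) + 1.075051
  gamma(0) * 0.858403 = 1.080983
  gamma(0) = 1.080983 / 0.858403 = 1.259295.
  gamma(1) = A gamma(0) + B = (-0.016026)(1.259295) + (-0.43109) = -0.451271.
  gamma(2) = phi_1 gamma(1) + phi_2 gamma(0) = (-0.01)(-0.451271) + (0.376)(1.259295) = 0.478007.
Therefore gamma(2) = 0.4780 (to 4 decimal places).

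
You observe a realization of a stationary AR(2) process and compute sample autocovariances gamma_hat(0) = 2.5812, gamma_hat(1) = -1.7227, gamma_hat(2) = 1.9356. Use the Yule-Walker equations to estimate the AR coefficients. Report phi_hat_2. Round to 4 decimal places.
\hat\phi_{2} = 0.5490

The Yule-Walker equations for an AR(p) process read, in matrix form,
  Gamma_p phi = r_p,   with   (Gamma_p)_{ij} = gamma(|i - j|),
                       (r_p)_i = gamma(i),   i,j = 1..p.
Substitute the sample gammas (Toeplitz matrix and right-hand side of size 2):
  Gamma_p = [[2.5812, -1.7227], [-1.7227, 2.5812]]
  r_p     = [-1.7227, 1.9356]
Written out:
  2.5812 phi_1 - 1.7227 phi_2 = -1.7227
  -1.7227 phi_1 + 2.5812 phi_2 = 1.9356
Solve by Cramer's rule:
  det = gamma(0)^2 - gamma(1)^2 = (2.5812)^2 - (-1.7227)^2 = 6.66259344 - 2.96769529 = 3.69489815
  phi_hat_1 = [gamma(1) gamma(0) - gamma(1) gamma(2)] / det = [(-1.7227)(2.5812) - (-1.7227)(1.9356)] / 3.69489815 = -1.11217512 / 3.69489815 = -0.301
  phi_hat_2 = [gamma(0) gamma(2) - gamma(1)^2] / det = [(2.5812)(1.9356) - (-1.7227)^2] / 3.69489815 = 2.02847543 / 3.69489815 = 0.549
So phi_hat = [-0.3010, 0.5490].
Therefore phi_hat_2 = 0.5490.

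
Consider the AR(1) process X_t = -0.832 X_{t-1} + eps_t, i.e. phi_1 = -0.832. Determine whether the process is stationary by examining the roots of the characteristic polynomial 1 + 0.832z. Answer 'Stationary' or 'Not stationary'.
\text{Stationary}

The AR(p) characteristic polynomial is P(z) = 1 + 0.832z.
Stationarity requires all roots to lie outside the unit circle, i.e. |z| > 1 for every root.
This is linear in z: 1 + (0.832) z = 0  =>  z = -1/(0.832) = -1.201923,  |z| = 1.201923.
Moduli of all roots: 1.2019.
All moduli strictly greater than 1? Yes.
Verdict: Stationary.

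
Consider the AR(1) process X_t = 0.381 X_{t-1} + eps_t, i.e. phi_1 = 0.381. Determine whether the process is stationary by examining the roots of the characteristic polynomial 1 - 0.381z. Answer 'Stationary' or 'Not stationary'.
\text{Stationary}

The AR(p) characteristic polynomial is P(z) = 1 - 0.381z.
Stationarity requires all roots to lie outside the unit circle, i.e. |z| > 1 for every root.
This is linear in z: 1 + (-0.381) z = 0  =>  z = -1/(-0.381) = 2.624672,  |z| = 2.624672.
Moduli of all roots: 2.6247.
All moduli strictly greater than 1? Yes.
Verdict: Stationary.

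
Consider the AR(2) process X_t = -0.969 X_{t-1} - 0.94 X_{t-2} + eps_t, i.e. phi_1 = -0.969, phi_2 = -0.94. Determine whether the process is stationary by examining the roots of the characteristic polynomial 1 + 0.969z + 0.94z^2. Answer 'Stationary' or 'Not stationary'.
\text{Stationary}

The AR(p) characteristic polynomial is P(z) = 1 + 0.969z + 0.94z^2.
Stationarity requires all roots to lie outside the unit circle, i.e. |z| > 1 for every root.
Set 1 + (0.969) z + (0.94) z^2 = 0, i.e. a z^2 + b z + c = 0 with a = 0.94, b = 0.969, c = 1.
Discriminant D = b^2 - 4ac = (0.969)^2 - 4*(0.94)*1 = 0.938961 - (3.76) = -2.821039.
D < 0, so the roots are the complex-conjugate pair z = (-b +/- i sqrt(-D)) / (2a) = -0.5154 +/- 0.8934i.
For a conjugate pair |z|^2 = z * conj(z) = (product of roots) = c/a = 1/(0.94) = 1.06383, so |z| = sqrt(1.06383) = 1.0314 for both roots.
Moduli of all roots: 1.0314, 1.0314.
All moduli strictly greater than 1? Yes.
Verdict: Stationary.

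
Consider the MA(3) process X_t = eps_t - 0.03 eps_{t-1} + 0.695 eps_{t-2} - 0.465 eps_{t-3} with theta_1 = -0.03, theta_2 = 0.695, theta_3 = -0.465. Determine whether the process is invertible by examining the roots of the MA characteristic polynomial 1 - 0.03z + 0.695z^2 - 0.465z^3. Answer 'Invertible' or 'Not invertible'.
\text{Invertible}

The MA(q) characteristic polynomial is P(z) = 1 - 0.03z + 0.695z^2 - 0.465z^3.
Invertibility requires all roots to lie outside the unit circle, i.e. |z| > 1 for every root.
Degree 3: look for a simple real root z0 first, then factor out (1 - z/z0) and solve the remaining quadratic.
Testing z0 = 2: P(2) = 1 + (-0.03)(2) + (0.695)(2)^2 + (-0.465)(2)^3
  = 1 + (-0.06) + (2.78) + (-3.72) = 0.  So z_0 = 2 is a root, |z_0| = 2.
Divide out the factor (1 - 0.5 z) = (1 - z/z0) (since 1/z0 = 0.5):
  P(z) = (1 - 0.5 z)(1 + (0.47) z + (0.93) z^2)
  [check: z-coef 0.47 - (0.5) = -0.03; z^2-coef 0.93 - (0.5)(0.47) = 0.695; z^3-coef -(0.5)(0.93) = -0.465.]
Remaining roots from the quadratic factor 1 + (0.47) z + (0.93) z^2:
  Set 1 + (0.47) z + (0.93) z^2 = 0, i.e. a z^2 + b z + c = 0 with a = 0.93, b = 0.47, c = 1.
  Discriminant D = b^2 - 4ac = (0.47)^2 - 4*(0.93)*1 = 0.2209 - (3.72) = -3.4991.
  D < 0, so the roots are the complex-conjugate pair z = (-b +/- i sqrt(-D)) / (2a) = -0.2527 +/- 1.0057i.
  For a conjugate pair |z|^2 = z * conj(z) = (product of roots) = c/a = 1/(0.93) = 1.075269, so |z| = sqrt(1.075269) = 1.037 for both roots.
Moduli of all roots: 2.0000, 1.0370, 1.0370.
All moduli strictly greater than 1? Yes.
Verdict: Invertible.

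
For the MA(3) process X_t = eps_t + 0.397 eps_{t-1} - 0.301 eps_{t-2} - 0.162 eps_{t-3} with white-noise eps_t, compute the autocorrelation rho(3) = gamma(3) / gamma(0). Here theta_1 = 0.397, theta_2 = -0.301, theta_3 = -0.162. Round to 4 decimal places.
\rho(3) = -0.1271

For an MA(q) process with theta_0 = 1, the autocovariance is
  gamma(k) = sigma^2 * sum_{i=0..q-k} theta_i * theta_{i+k},
and rho(k) = gamma(k) / gamma(0). Sigma^2 cancels.
  numerator   = (1)*(-0.162) = -0.162.
  denominator = (1)^2 + (0.397)^2 + (-0.301)^2 + (-0.162)^2 = 1.274454.
  rho(3) = -0.162 / 1.274454 = -0.1271.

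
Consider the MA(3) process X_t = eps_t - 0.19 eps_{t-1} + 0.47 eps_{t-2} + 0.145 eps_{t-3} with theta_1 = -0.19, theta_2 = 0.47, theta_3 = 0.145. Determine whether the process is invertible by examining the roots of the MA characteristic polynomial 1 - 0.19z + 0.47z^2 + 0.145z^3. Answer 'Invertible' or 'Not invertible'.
\text{Invertible}

The MA(q) characteristic polynomial is P(z) = 1 - 0.19z + 0.47z^2 + 0.145z^3.
Invertibility requires all roots to lie outside the unit circle, i.e. |z| > 1 for every root.
Degree 3: look for a simple real root z0 first, then factor out (1 - z/z0) and solve the remaining quadratic.
Testing z0 = -4: P(-4) = 1 + (-0.19)(-4) + (0.47)(-4)^2 + (0.145)(-4)^3
  = 1 + (0.76) + (7.52) + (-9.28) = 0.  So z_0 = -4 is a root, |z_0| = 4.
Divide out the factor (1 + 0.25 z) = (1 - z/z0) (since 1/z0 = -0.25):
  P(z) = (1 + 0.25 z)(1 + (-0.44) z + (0.58) z^2)
  [check: z-coef -0.44 - (-0.25) = -0.19; z^2-coef 0.58 - (-0.25)(-0.44) = 0.47; z^3-coef -(-0.25)(0.58) = 0.145.]
Remaining roots from the quadratic factor 1 + (-0.44) z + (0.58) z^2:
  Set 1 + (-0.44) z + (0.58) z^2 = 0, i.e. a z^2 + b z + c = 0 with a = 0.58, b = -0.44, c = 1.
  Discriminant D = b^2 - 4ac = (-0.44)^2 - 4*(0.58)*1 = 0.1936 - (2.32) = -2.1264.
  D < 0, so the roots are the complex-conjugate pair z = (-b +/- i sqrt(-D)) / (2a) = 0.3793 +/- 1.2571i.
  For a conjugate pair |z|^2 = z * conj(z) = (product of roots) = c/a = 1/(0.58) = 1.724138, so |z| = sqrt(1.724138) = 1.3131 for both roots.
Moduli of all roots: 4.0000, 1.3131, 1.3131.
All moduli strictly greater than 1? Yes.
Verdict: Invertible.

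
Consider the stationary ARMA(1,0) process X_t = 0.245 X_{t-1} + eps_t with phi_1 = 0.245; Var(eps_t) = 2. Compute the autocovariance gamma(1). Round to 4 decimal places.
\gamma(1) = 0.5213

Multiply the model equation by X_{t-k} and take expectations. With theta_0 = psi_0 = 1 and psi_j the MA(infinity) weights, this gives
  gamma(k) - sum_i phi_i gamma(k-i) = c_k,
  c_k = sigma^2 * sum_{j=k..q} theta_j psi_{j-k}   (c_k = 0 for k > q),
using gamma(-m) = gamma(m).
Pure AR (q = 0): c_0 = sigma^2 = 2, c_k = 0 for k >= 1.
Equations for k = 0 and k = 1 (AR order 1):
  gamma(0) = phi_1 gamma(1) + c_0
  gamma(1) = phi_1 gamma(0) + c_1
Substituting the second into the first: gamma(0) (1 - phi_1^2) = c_0 + phi_1 c_1, so
  gamma(0) = c_0 / (1 - phi_1^2) = 2 / (1 - (0.245)^2) = 2 / 0.939975 = 2.127716.
  gamma(1) = phi_1 gamma(0) = (0.245)(2.127716) = 0.52129.
Therefore gamma(1) = 0.5213 (to 4 decimal places).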